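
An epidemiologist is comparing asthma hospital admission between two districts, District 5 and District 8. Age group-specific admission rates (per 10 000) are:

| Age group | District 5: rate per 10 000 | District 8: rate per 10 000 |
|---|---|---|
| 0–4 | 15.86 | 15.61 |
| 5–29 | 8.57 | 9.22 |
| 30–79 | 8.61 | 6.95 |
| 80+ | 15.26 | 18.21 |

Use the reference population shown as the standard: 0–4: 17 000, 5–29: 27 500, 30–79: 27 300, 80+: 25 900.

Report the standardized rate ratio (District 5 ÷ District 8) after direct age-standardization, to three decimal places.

Standard total = 97 700; weights = 0.1740, 0.2815, 0.2794, 0.2651.
District 5: 0.1740×15.86 + 0.2815×8.57 + 0.2794×8.61 + 0.2651×15.26 = 11.6232 per 10 000.
District 8: 0.1740×15.61 + 0.2815×9.22 + 0.2794×6.95 + 0.2651×18.21 = 12.0808 per 10 000.
Ratio = 11.6232 ÷ 12.0808 = 0.96212.

0.962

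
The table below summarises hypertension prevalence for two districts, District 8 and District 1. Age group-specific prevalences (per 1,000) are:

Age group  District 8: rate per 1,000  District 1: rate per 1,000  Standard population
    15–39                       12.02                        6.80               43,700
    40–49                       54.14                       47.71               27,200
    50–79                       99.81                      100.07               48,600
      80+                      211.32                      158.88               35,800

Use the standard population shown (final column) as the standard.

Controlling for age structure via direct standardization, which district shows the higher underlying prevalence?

Standard total = 155,300; weights = 0.2814, 0.1751, 0.3129, 0.2305.
District 8: 0.2814×12.02 + 0.1751×54.14 + 0.3129×99.81 + 0.2305×211.32 = 92.8133 per 1,000.
District 1: 0.2814×6.80 + 0.1751×47.71 + 0.3129×100.07 + 0.2305×158.88 = 78.2111 per 1,000.

District 8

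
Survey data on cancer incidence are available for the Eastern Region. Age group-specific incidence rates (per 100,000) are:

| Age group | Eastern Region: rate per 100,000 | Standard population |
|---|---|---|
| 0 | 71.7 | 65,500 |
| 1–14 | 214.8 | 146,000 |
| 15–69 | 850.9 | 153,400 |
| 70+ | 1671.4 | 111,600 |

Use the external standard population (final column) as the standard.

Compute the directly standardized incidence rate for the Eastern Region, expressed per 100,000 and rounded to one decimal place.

Standard total = 476,500; weights = 0.1375, 0.3064, 0.3219, 0.2342.
Standardized rate: 0.1375×71.7 + 0.3064×214.8 + 0.3219×850.9 + 0.2342×1671.4 = 741.0566 per 100,000.

741.1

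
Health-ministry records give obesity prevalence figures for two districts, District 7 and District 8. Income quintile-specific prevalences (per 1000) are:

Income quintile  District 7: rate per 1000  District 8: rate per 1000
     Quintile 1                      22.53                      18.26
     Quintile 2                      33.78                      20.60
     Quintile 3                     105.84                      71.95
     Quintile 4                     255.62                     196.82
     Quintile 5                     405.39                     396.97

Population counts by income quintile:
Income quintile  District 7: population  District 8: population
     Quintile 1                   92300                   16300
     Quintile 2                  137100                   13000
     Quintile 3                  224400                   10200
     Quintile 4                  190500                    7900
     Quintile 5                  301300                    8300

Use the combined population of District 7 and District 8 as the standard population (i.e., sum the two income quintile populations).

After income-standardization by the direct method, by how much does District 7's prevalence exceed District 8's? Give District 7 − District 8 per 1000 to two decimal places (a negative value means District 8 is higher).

24.63

Combined standard total = 1001300; weights = 0.1085, 0.1499, 0.2343, 0.1981, 0.3092.
District 7: 0.1085×22.53 + 0.1499×33.78 + 0.2343×105.84 + 0.1981×255.62 + 0.3092×405.39 = 208.3002 per 1000.
District 8: 0.1085×18.26 + 0.1499×20.60 + 0.2343×71.95 + 0.1981×196.82 + 0.3092×396.97 = 183.6668 per 1000.
Difference = 208.3002 − 183.6668 = 24.6334.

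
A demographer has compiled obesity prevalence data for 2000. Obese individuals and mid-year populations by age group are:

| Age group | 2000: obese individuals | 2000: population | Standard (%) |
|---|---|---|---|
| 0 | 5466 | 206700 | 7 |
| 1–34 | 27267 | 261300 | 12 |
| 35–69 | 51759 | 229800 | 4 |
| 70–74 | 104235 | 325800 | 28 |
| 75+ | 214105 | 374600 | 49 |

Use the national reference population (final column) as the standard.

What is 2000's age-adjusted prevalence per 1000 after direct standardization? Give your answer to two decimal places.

Age-specific rates per 1000 for 2000: 26.444, 104.351, 225.235, 319.936, 571.556.
Standard weights: 0.07, 0.12, 0.04, 0.28, 0.49.
Standardized rate: 0.0700×26.444 + 0.1200×104.351 + 0.0400×225.235 + 0.2800×319.936 + 0.4900×571.556 = 393.0272 per 1000.

393.03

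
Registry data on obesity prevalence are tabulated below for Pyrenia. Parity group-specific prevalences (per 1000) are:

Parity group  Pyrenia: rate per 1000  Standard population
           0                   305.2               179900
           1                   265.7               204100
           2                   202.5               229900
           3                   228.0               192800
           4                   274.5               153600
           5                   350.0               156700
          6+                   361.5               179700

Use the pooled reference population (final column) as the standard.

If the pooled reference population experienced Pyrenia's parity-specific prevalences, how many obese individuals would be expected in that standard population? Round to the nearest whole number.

Expected obese individuals = Σ (standard pop × parity-specific rate ÷ 1000)
= 179900×305.2/1000 + 204100×265.7/1000 + 229900×202.5/1000 + 192800×228.0/1000 + 153600×274.5/1000 + 156700×350.0/1000 + 179700×361.5/1000
= 54905.48 + 54229.37 + 46554.75 + 43958.40 + 42163.20 + 54845.00 + 64961.55 = 361617.75.

361618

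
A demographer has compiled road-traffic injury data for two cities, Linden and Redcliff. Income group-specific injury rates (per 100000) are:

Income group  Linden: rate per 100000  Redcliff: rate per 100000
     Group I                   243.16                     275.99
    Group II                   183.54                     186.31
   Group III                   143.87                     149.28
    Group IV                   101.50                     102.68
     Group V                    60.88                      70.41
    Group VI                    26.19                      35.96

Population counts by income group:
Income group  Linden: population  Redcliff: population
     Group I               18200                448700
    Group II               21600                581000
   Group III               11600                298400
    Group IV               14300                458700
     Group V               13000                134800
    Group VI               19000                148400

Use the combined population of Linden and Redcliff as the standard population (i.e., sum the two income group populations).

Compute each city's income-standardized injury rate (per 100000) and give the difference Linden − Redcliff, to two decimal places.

Combined standard total = 2167700; weights = 0.2154, 0.2780, 0.1430, 0.2182, 0.0682, 0.0772.
Linden: 0.2154×243.16 + 0.2780×183.54 + 0.1430×143.87 + 0.2182×101.50 + 0.0682×60.88 + 0.0772×26.19 = 152.2923 per 100000.
Redcliff: 0.2154×275.99 + 0.2780×186.31 + 0.1430×149.28 + 0.2182×102.68 + 0.0682×70.41 + 0.0772×35.96 = 162.5690 per 100000.
Difference = 152.2923 − 162.5690 = -10.2767.

-10.28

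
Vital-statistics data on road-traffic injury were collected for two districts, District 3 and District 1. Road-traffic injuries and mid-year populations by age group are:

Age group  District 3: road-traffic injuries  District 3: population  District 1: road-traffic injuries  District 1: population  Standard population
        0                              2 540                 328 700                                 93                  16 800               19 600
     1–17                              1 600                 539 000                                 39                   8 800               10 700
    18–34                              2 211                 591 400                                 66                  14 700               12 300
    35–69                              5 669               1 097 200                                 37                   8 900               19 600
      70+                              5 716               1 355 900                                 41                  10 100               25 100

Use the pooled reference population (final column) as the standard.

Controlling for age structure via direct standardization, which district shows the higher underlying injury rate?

Age-specific rates per 100 000 for District 3: 772.74, 296.85, 373.86, 516.68, 421.57.
For District 1: 553.57, 443.18, 448.98, 415.73, 405.94.
Standard total = 87 300; weights = 0.2245, 0.1226, 0.1409, 0.2245, 0.2875.
District 3: 0.2245×772.74 + 0.1226×296.85 + 0.1409×373.86 + 0.2245×516.68 + 0.2875×421.57 = 499.7552 per 100 000.
District 1: 0.2245×553.57 + 0.1226×443.18 + 0.1409×448.98 + 0.2245×415.73 + 0.2875×405.94 = 451.9120 per 100 000.
The crude rates (453.35 vs 465.43) would put District 1 higher, but that reflects its age composition; once standardized to a common age structure, District 3 has the higher underlying rate.

District 3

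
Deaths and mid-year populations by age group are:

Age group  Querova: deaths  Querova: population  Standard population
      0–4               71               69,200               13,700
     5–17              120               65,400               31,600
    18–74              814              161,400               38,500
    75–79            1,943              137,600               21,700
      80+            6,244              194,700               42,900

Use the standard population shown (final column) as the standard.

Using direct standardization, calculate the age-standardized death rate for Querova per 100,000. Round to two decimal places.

1312.95

Age-specific rates per 100,000 for Querova: 102.60, 183.49, 504.34, 1412.06, 3206.99.
Standard total = 148,400; weights = 0.0923, 0.2129, 0.2594, 0.1462, 0.2891.
Standardized rate: 0.0923×102.60 + 0.2129×183.49 + 0.2594×504.34 + 0.1462×1412.06 + 0.2891×3206.99 = 1312.9530 per 100,000.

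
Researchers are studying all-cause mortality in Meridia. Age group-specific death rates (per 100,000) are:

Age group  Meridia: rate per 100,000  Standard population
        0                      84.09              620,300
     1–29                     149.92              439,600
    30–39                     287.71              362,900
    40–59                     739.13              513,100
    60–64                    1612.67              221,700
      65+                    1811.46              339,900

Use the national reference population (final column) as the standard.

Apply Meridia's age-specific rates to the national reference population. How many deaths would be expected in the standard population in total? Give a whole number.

15750

Expected deaths = Σ (standard pop × age-specific rate ÷ 100,000)
= 620,300×84.09/100,000 + 439,600×149.92/100,000 + 362,900×287.71/100,000 + 513,100×739.13/100,000 + 221,700×1612.67/100,000 + 339,900×1811.46/100,000
= 521.61 + 659.05 + 1044.10 + 3792.48 + 3575.29 + 6157.15 = 15749.68.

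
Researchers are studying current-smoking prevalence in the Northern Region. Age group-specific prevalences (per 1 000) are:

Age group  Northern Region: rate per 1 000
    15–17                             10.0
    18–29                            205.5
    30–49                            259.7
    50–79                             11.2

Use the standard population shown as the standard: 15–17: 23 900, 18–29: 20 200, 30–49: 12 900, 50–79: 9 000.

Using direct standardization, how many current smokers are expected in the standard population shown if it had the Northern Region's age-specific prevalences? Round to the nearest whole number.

Expected current smokers = Σ (standard pop × age-specific rate ÷ 1 000)
= 23 900×10.0/1 000 + 20 200×205.5/1 000 + 12 900×259.7/1 000 + 9 000×11.2/1 000
= 239.00 + 4151.10 + 3350.13 + 100.80 = 7841.03.

7841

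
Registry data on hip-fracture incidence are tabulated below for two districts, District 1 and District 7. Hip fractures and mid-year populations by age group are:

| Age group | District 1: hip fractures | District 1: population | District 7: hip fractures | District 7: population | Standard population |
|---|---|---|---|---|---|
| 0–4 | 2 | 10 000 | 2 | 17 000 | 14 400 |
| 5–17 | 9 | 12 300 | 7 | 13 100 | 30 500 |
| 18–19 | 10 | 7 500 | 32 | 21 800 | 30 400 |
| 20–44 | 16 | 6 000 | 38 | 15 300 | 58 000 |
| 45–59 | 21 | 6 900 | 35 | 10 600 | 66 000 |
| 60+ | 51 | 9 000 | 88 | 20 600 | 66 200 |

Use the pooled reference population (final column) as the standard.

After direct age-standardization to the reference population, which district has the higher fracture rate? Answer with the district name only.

Age-specific rates per 100 000 for District 1: 20.00, 73.17, 133.33, 266.67, 304.35, 566.67.
For District 7: 11.76, 53.44, 146.79, 248.37, 330.19, 427.18.
Standard total = 265 500; weights = 0.0542, 0.1149, 0.1145, 0.2185, 0.2486, 0.2493.
District 1: 0.0542×20.00 + 0.1149×73.17 + 0.1145×133.33 + 0.2185×266.67 + 0.2486×304.35 + 0.2493×566.67 = 299.9623 per 100 000.
District 7: 0.0542×11.76 + 0.1149×53.44 + 0.1145×146.79 + 0.2185×248.37 + 0.2486×330.19 + 0.2493×427.18 = 266.4364 per 100 000.

District 1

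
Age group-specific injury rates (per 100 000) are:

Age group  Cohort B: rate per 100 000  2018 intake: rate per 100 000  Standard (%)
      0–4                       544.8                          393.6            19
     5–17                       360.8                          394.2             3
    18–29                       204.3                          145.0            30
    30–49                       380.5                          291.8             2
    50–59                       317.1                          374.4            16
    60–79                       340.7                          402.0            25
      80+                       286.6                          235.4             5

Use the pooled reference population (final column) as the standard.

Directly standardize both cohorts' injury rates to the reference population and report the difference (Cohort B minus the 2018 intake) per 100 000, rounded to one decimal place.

25.4

Standard weights: 0.19, 0.03, 0.30, 0.02, 0.16, 0.25, 0.05.
Cohort B: 0.1900×544.8 + 0.0300×360.8 + 0.3000×204.3 + 0.0200×380.5 + 0.1600×317.1 + 0.2500×340.7 + 0.0500×286.6 = 333.4770 per 100 000.
The 2018 intake: 0.1900×393.6 + 0.0300×394.2 + 0.3000×145.0 + 0.0200×291.8 + 0.1600×374.4 + 0.2500×402.0 + 0.0500×235.4 = 308.1200 per 100 000.
Difference = 333.4770 − 308.1200 = 25.3570.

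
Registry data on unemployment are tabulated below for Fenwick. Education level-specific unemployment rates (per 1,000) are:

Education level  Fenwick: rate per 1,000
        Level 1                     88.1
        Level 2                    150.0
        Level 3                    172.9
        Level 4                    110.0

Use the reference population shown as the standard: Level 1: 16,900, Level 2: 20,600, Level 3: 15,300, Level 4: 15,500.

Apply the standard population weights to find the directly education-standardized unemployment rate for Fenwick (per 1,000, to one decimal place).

130.7

Standard total = 68,300; weights = 0.2474, 0.3016, 0.2240, 0.2269.
Standardized rate: 0.2474×88.1 + 0.3016×150.0 + 0.2240×172.9 + 0.2269×110.0 = 130.7359 per 1,000.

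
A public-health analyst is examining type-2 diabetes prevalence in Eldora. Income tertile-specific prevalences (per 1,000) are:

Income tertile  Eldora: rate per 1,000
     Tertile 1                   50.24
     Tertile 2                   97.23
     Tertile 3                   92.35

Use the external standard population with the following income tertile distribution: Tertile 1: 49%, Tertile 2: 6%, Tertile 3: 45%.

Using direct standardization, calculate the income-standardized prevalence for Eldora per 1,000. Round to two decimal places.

72.01

Standard weights: 0.49, 0.06, 0.45.
Standardized rate: 0.4900×50.24 + 0.0600×97.23 + 0.4500×92.35 = 72.0089 per 1,000.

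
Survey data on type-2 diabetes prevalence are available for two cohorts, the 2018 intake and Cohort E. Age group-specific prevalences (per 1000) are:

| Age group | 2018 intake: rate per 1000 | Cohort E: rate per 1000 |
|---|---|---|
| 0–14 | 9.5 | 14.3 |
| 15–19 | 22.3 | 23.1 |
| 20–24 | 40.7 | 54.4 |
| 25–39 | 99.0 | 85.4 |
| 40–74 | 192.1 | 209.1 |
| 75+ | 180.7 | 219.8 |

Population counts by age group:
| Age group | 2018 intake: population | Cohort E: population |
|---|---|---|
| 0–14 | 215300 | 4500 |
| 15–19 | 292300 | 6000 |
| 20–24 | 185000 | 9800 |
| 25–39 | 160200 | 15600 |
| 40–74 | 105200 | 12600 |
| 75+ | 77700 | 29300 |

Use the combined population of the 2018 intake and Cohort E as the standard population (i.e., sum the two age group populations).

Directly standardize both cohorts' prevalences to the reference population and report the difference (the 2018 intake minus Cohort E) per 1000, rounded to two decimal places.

-6.97

Combined standard total = 1113500; weights = 0.1974, 0.2679, 0.1749, 0.1579, 0.1058, 0.0961.
The 2018 intake: 0.1974×9.5 + 0.2679×22.3 + 0.1749×40.7 + 0.1579×99.0 + 0.1058×192.1 + 0.0961×180.7 = 68.2865 per 1000.
Cohort E: 0.1974×14.3 + 0.2679×23.1 + 0.1749×54.4 + 0.1579×85.4 + 0.1058×209.1 + 0.0961×219.8 = 75.2536 per 1000.
Difference = 68.2865 − 75.2536 = -6.9671.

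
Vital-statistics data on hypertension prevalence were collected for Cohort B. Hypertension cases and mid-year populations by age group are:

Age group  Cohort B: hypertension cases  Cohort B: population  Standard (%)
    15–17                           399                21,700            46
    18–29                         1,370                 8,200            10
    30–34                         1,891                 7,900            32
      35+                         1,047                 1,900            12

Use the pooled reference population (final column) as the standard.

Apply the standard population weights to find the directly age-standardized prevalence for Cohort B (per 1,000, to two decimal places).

Age-specific rates per 1,000 for Cohort B: 18.387, 167.073, 239.367, 551.053.
Standard weights: 0.46, 0.10, 0.32, 0.12.
Standardized rate: 0.4600×18.387 + 0.1000×167.073 + 0.3200×239.367 + 0.1200×551.053 = 167.8892 per 1,000.

167.89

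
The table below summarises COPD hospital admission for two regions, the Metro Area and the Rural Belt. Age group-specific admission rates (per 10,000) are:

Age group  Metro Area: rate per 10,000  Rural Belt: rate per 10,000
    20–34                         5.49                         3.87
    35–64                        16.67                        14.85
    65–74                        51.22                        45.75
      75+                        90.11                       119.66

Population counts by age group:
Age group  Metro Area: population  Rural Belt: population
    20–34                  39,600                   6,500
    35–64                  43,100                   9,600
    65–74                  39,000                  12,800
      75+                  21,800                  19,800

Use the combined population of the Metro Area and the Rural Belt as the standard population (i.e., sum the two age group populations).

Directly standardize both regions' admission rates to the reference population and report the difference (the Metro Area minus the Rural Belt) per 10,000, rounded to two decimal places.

-4.03

Combined standard total = 192,200; weights = 0.2399, 0.2742, 0.2695, 0.2164.
The Metro Area: 0.2399×5.49 + 0.2742×16.67 + 0.2695×51.22 + 0.2164×90.11 = 39.1955 per 10,000.
The Rural Belt: 0.2399×3.87 + 0.2742×14.85 + 0.2695×45.75 + 0.2164×119.66 = 43.2295 per 10,000.
Difference = 39.1955 − 43.2295 = -4.0340.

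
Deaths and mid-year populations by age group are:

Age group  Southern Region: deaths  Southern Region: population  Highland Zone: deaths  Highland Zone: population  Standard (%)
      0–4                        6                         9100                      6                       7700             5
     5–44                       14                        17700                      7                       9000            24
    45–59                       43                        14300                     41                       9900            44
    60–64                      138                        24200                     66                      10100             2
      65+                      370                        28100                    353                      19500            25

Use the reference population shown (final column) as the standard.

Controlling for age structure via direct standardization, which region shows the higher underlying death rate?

Highland Zone

Age-specific rates per 100000 for the Southern Region: 65.93, 79.10, 300.70, 570.25, 1316.73.
For the Highland Zone: 77.92, 77.78, 414.14, 653.47, 1810.26.
Standard weights: 0.05, 0.24, 0.44, 0.02, 0.25.
The Southern Region: 0.0500×65.93 + 0.2400×79.10 + 0.4400×300.70 + 0.0200×570.25 + 0.2500×1316.73 = 495.1739 per 100000.
The Highland Zone: 0.0500×77.92 + 0.2400×77.78 + 0.4400×414.14 + 0.0200×653.47 + 0.2500×1810.26 = 670.4184 per 100000.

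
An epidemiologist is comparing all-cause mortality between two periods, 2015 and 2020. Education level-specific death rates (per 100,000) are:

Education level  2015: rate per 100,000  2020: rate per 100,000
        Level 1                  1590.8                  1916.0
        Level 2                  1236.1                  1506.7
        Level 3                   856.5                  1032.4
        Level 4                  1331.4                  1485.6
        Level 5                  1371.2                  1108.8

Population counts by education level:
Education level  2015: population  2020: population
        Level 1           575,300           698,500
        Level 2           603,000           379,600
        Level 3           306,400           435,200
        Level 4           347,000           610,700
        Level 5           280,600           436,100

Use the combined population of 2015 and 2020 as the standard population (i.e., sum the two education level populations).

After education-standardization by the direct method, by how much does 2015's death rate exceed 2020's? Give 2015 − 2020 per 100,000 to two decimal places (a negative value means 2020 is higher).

-164.84

Combined standard total = 4,672,400; weights = 0.2726, 0.2103, 0.1587, 0.2050, 0.1534.
2015: 0.2726×1590.8 + 0.2103×1236.1 + 0.1587×856.5 + 0.2050×1331.4 + 0.1534×1371.2 = 1312.8059 per 100,000.
2020: 0.2726×1916.0 + 0.2103×1506.7 + 0.1587×1032.4 + 0.2050×1485.6 + 0.1534×1108.8 = 1477.6449 per 100,000.
Difference = 1312.8059 − 1477.6449 = -164.8391.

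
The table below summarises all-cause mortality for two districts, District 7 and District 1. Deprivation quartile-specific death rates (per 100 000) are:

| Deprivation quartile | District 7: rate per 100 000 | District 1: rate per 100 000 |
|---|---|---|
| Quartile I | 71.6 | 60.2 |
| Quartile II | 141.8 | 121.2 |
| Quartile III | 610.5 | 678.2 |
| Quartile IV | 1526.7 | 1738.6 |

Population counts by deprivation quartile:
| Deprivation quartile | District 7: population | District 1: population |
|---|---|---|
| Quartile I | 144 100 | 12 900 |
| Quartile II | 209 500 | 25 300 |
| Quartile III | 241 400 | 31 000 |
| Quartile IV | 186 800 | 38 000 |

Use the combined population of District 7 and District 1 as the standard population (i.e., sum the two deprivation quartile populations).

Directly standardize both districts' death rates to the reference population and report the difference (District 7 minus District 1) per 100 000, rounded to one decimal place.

-66.9

Combined standard total = 889 000; weights = 0.1766, 0.2641, 0.3064, 0.2529.
District 7: 0.1766×71.6 + 0.2641×141.8 + 0.3064×610.5 + 0.2529×1526.7 = 623.2151 per 100 000.
District 1: 0.1766×60.2 + 0.2641×121.2 + 0.3064×678.2 + 0.2529×1738.6 = 690.0879 per 100 000.
Difference = 623.2151 − 690.0879 = -66.8728.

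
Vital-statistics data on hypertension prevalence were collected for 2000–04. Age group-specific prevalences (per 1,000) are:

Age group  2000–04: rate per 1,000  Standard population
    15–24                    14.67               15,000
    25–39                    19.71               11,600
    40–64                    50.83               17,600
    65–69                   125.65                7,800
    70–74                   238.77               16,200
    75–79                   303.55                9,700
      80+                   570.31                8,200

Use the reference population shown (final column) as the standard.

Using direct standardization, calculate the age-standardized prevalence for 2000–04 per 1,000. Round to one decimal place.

160.4

Standard total = 86,100; weights = 0.1742, 0.1347, 0.2044, 0.0906, 0.1882, 0.1127, 0.0952.
Standardized rate: 0.1742×14.67 + 0.1347×19.71 + 0.2044×50.83 + 0.0906×125.65 + 0.1882×238.77 + 0.1127×303.55 + 0.0952×570.31 = 160.4229 per 1,000.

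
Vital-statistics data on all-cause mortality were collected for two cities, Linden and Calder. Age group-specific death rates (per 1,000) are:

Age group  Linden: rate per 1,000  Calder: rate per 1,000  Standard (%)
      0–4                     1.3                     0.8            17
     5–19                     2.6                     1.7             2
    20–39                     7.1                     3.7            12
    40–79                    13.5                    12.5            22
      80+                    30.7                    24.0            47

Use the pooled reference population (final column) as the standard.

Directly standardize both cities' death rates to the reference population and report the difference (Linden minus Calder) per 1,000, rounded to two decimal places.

Standard weights: 0.17, 0.02, 0.12, 0.22, 0.47.
Linden: 0.1700×1.3 + 0.0200×2.6 + 0.1200×7.1 + 0.2200×13.5 + 0.4700×30.7 = 18.5240 per 1,000.
Calder: 0.1700×0.8 + 0.0200×1.7 + 0.1200×3.7 + 0.2200×12.5 + 0.4700×24.0 = 14.6440 per 1,000.
Difference = 18.5240 − 14.6440 = 3.8800.

3.88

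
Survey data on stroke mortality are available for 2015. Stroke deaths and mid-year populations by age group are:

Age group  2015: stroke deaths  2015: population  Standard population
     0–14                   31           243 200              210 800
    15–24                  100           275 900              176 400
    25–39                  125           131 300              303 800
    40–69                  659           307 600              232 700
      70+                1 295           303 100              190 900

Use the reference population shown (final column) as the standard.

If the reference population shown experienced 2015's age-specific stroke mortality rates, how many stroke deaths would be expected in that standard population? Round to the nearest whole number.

Age-specific rates per 100 000 for 2015: 12.75, 36.25, 95.20, 214.24, 427.25.
Expected stroke deaths = Σ (standard pop × age-specific rate ÷ 100 000)
= 210 800×12.75/100 000 + 176 400×36.25/100 000 + 303 800×95.20/100 000 + 232 700×214.24/100 000 + 190 900×427.25/100 000
= 26.87 + 63.94 + 289.22 + 498.53 + 815.62 = 1694.19.

1694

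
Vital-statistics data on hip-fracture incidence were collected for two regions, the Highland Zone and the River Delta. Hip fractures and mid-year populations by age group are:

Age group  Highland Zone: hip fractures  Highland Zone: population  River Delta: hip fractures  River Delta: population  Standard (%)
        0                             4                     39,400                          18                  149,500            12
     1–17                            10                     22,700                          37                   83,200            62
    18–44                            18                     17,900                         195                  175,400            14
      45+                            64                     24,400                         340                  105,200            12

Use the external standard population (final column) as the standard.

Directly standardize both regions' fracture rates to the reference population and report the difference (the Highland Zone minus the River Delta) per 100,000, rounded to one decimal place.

Age-specific rates per 100,000 for the Highland Zone: 10.15, 44.05, 100.56, 262.30.
For the River Delta: 12.04, 44.47, 111.17, 323.19.
Standard weights: 0.12, 0.62, 0.14, 0.12.
The Highland Zone: 0.1200×10.15 + 0.6200×44.05 + 0.1400×100.56 + 0.1200×262.30 = 74.0847 per 100,000.
The River Delta: 0.1200×12.04 + 0.6200×44.47 + 0.1400×111.17 + 0.1200×323.19 = 83.3646 per 100,000.
Difference = 74.0847 − 83.3646 = -9.2800.

-9.3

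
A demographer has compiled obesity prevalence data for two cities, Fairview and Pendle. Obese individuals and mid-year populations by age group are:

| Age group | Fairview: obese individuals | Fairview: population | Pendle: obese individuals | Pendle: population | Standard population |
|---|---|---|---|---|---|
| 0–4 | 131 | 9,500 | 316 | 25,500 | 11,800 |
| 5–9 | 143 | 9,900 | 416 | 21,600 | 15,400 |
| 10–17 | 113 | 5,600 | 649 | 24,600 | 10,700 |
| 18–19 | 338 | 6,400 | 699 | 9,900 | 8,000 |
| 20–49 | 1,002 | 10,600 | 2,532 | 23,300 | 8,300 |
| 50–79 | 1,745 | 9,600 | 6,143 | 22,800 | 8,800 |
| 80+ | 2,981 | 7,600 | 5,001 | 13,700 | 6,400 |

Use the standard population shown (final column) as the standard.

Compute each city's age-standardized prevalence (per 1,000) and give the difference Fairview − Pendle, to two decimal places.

Age-specific rates per 1,000 for Fairview: 13.789, 14.444, 20.179, 52.812, 94.528, 181.771, 392.237.
For Pendle: 12.392, 19.259, 26.382, 70.606, 108.670, 269.430, 365.036.
Standard total = 69,400; weights = 0.1700, 0.2219, 0.1542, 0.1153, 0.1196, 0.1268, 0.0922.
Fairview: 0.1700×13.789 + 0.2219×14.444 + 0.1542×20.179 + 0.1153×52.812 + 0.1196×94.528 + 0.1268×181.771 + 0.0922×392.237 = 85.2746 per 1,000.
Pendle: 0.1700×12.392 + 0.2219×19.259 + 0.1542×26.382 + 0.1153×70.606 + 0.1196×108.670 + 0.1268×269.430 + 0.0922×365.036 = 99.4111 per 1,000.
Difference = 85.2746 − 99.4111 = -14.1365.

-14.14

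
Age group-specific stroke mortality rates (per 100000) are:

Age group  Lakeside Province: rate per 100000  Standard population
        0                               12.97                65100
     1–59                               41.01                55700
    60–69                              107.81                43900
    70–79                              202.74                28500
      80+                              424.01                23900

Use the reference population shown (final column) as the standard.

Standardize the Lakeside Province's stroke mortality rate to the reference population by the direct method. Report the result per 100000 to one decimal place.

109.5

Standard total = 217100; weights = 0.2999, 0.2566, 0.2022, 0.1313, 0.1101.
Standardized rate: 0.2999×12.97 + 0.2566×41.01 + 0.2022×107.81 + 0.1313×202.74 + 0.1101×424.01 = 109.5043 per 100000.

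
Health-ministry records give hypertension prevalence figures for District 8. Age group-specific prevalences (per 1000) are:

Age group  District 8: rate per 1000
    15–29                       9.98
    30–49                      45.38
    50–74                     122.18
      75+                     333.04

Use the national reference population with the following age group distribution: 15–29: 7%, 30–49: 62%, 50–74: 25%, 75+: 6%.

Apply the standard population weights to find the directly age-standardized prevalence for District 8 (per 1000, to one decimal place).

Standard weights: 0.07, 0.62, 0.25, 0.06.
Standardized rate: 0.0700×9.98 + 0.6200×45.38 + 0.2500×122.18 + 0.0600×333.04 = 79.3616 per 1000.

79.4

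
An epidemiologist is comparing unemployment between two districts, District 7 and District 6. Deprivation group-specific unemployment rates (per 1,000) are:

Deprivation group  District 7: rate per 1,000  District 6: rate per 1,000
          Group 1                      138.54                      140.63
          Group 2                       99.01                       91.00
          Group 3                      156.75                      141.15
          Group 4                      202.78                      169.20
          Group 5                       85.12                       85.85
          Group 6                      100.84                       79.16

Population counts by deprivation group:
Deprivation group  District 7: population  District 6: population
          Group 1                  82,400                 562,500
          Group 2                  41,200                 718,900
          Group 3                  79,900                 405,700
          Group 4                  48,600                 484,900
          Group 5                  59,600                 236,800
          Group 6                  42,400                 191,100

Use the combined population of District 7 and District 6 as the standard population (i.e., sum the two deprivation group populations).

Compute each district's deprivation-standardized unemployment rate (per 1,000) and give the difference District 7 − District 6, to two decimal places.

11.87

Combined standard total = 2,954,000; weights = 0.2183, 0.2573, 0.1644, 0.1806, 0.1003, 0.0790.
District 7: 0.2183×138.54 + 0.2573×99.01 + 0.1644×156.75 + 0.1806×202.78 + 0.1003×85.12 + 0.0790×100.84 = 134.6238 per 1,000.
District 6: 0.2183×140.63 + 0.2573×91.00 + 0.1644×141.15 + 0.1806×169.20 + 0.1003×85.85 + 0.0790×79.16 = 122.7494 per 1,000.
Difference = 134.6238 − 122.7494 = 11.8743.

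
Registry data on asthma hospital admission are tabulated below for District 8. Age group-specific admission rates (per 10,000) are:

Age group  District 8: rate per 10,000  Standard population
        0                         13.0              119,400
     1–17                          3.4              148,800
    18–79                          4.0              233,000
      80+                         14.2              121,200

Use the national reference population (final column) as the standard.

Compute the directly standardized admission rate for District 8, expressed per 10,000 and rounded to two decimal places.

7.57

Standard total = 622,400; weights = 0.1918, 0.2391, 0.3744, 0.1947.
Standardized rate: 0.1918×13.0 + 0.2391×3.4 + 0.3744×4.0 + 0.1947×14.2 = 7.5693 per 10,000.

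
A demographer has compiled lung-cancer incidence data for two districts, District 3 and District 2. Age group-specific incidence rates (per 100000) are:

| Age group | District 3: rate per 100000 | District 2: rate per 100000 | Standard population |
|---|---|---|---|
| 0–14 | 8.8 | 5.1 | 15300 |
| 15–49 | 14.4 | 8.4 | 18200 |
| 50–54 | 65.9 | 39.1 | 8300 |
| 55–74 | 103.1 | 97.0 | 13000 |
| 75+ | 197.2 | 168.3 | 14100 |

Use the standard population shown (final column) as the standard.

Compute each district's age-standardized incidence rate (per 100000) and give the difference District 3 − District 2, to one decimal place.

Standard total = 68900; weights = 0.2221, 0.2642, 0.1205, 0.1887, 0.2046.
District 3: 0.2221×8.8 + 0.2642×14.4 + 0.1205×65.9 + 0.1887×103.1 + 0.2046×197.2 = 73.5052 per 100000.
District 2: 0.2221×5.1 + 0.2642×8.4 + 0.1205×39.1 + 0.1887×97.0 + 0.2046×168.3 = 60.8051 per 100000.
Difference = 73.5052 − 60.8051 = 12.7001.

12.7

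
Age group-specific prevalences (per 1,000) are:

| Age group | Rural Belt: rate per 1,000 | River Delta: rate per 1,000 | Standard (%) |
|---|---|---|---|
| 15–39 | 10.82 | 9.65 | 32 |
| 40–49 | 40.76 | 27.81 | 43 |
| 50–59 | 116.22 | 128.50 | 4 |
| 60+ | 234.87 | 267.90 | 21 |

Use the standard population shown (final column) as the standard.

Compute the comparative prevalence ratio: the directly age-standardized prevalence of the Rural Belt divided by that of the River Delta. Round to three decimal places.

Standard weights: 0.32, 0.43, 0.04, 0.21.
The Rural Belt: 0.3200×10.82 + 0.4300×40.76 + 0.0400×116.22 + 0.2100×234.87 = 74.9607 per 1,000.
The River Delta: 0.3200×9.65 + 0.4300×27.81 + 0.0400×128.50 + 0.2100×267.90 = 76.4453 per 1,000.
Ratio = 74.9607 ÷ 76.4453 = 0.98058.

0.981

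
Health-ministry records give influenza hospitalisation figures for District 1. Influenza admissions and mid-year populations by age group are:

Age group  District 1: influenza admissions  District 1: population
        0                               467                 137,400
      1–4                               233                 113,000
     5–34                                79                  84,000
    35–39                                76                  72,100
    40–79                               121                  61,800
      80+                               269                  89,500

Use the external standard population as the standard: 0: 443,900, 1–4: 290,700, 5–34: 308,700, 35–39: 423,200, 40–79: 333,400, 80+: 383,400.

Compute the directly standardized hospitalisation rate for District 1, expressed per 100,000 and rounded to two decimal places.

212.97

Age-specific rates per 100,000 for District 1: 339.88, 206.19, 94.05, 105.41, 195.79, 300.56.
Standard total = 2,183,300; weights = 0.2033, 0.1331, 0.1414, 0.1938, 0.1527, 0.1756.
Standardized rate: 0.2033×339.88 + 0.1331×206.19 + 0.1414×94.05 + 0.1938×105.41 + 0.1527×195.79 + 0.1756×300.56 = 212.9658 per 100,000.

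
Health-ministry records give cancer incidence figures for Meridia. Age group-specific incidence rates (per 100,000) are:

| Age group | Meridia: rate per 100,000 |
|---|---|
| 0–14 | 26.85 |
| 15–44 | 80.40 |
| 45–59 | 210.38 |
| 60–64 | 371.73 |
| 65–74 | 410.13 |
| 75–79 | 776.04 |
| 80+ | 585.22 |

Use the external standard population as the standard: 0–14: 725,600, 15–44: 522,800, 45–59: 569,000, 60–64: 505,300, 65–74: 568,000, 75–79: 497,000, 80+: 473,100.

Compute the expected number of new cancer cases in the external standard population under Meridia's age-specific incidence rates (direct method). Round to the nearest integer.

Expected new cancer cases = Σ (standard pop × age-specific rate ÷ 100,000)
= 725,600×26.85/100,000 + 522,800×80.40/100,000 + 569,000×210.38/100,000 + 505,300×371.73/100,000 + 568,000×410.13/100,000 + 497,000×776.04/100,000 + 473,100×585.22/100,000
= 194.82 + 420.33 + 1197.06 + 1878.35 + 2329.54 + 3856.92 + 2768.68 = 12645.70.

12646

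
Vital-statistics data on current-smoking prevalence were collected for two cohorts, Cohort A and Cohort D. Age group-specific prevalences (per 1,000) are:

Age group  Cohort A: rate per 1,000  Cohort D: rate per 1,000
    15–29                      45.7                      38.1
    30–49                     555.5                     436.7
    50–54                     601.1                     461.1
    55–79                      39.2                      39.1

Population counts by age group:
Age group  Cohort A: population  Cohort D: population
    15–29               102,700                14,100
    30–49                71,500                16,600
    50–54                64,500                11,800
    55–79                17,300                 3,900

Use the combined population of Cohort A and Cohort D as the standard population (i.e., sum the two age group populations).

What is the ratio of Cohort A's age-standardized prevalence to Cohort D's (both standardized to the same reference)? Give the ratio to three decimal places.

Combined standard total = 302,400; weights = 0.3862, 0.2913, 0.2523, 0.0701.
Cohort A: 0.3862×45.7 + 0.2913×555.5 + 0.2523×601.1 + 0.0701×39.2 = 333.9030 per 1,000.
Cohort D: 0.3862×38.1 + 0.2913×436.7 + 0.2523×461.1 + 0.0701×39.1 = 261.0258 per 1,000.
Ratio = 333.9030 ÷ 261.0258 = 1.27920.

1.279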